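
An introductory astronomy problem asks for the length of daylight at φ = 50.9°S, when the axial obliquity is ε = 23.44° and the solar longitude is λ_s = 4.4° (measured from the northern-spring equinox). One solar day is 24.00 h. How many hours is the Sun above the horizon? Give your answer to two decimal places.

Solar declination: sin δ = sin ε · sin λ_s = sin 23.44° × sin 4.4° = 0.03052, so δ = +1.749°.
cos H₀ = −tan φ · tan δ = −tan(-50.9°) × tan(+1.749°) = 0.0376, so H₀ = 1.5332 rad = 87.85°.
Daylight = 2H₀/(2π) × 24.00 h = (1.5332/π) × 24.00 = 11.71 h.

11.71 h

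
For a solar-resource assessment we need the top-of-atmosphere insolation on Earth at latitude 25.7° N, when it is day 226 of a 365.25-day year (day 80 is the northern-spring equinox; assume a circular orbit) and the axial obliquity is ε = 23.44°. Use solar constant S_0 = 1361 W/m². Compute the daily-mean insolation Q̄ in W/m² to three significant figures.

Q̄ ≈ 451 W/m²

Solar longitude: L_s = 360° × (226 − 80)/365.25 = 143.901°.
sin δ = sin 23.44° × sin 143.901° = 0.23437, so δ = +13.554°.
cos h₀ = −tan(+25.7°) tan(+13.554°) = -0.1160, h₀ = 1.6871 rad.
Bracket: h₀ sin ϕ sin δ + cos ϕ cos δ sin h₀ = 1.6871×0.43366×0.23437 + 0.90108×0.97215×0.99325 = 0.171472 + 0.870072 = 1.041544.
Q̄ = (S_0/π) × [bracket] = (1361/π) × 1.041544 = 451.2 W/m².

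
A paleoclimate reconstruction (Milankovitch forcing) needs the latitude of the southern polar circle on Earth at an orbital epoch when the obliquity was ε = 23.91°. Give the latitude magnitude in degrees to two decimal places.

66.09°

The polar circle is the lowest latitude that experiences at least one full rotation of continuous darkness at the northern-summer solstice; it lies at |φ| = 90° − ε = 90° − 23.91° = 66.09°.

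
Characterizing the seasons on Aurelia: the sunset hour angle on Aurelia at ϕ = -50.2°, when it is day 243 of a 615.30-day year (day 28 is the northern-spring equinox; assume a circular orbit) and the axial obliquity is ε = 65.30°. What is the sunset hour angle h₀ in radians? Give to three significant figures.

Solar longitude: L_s = 360° × (243 − 28)/615.30 = 125.792°.
sin δ = sin 65.30° × sin 125.792° = 0.73693, so δ = +47.471°.
cos h₀ = −tan ϕ · tan δ = 1.3085 ≥ 1, so the host star never rises (polar night) and h₀ = 0.

h₀ = 0.00 rad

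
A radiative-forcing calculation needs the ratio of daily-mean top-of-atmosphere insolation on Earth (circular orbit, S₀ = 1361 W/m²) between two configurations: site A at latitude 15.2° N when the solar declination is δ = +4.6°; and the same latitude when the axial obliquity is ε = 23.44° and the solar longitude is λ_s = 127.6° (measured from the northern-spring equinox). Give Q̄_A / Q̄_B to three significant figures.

— Configuration A (φ=+15.2°):
cos H₀ = −tan(+15.2°) tan(+4.600°) = -0.0219, H₀ = 1.5927 rad.
Bracket: H₀ sin φ sin δ + cos φ cos δ sin H₀ = 1.5927×0.26219×0.08020 + 0.96502×0.99678×0.99976 = 0.033491 + 0.961682 = 0.995173.
Q̄ = (S₀/π) × [bracket] = (1361/π) × 0.995173 = 431.13 W/m².
— Configuration B (φ=+15.2°):
Solar declination: sin δ = sin ε · sin λ_s = sin 23.44° × sin 127.6° = 0.31516, so δ = +18.371°.
cos H₀ = −tan(+15.2°) tan(+18.371°) = -0.0902, H₀ = 1.6611 rad.
Bracket: H₀ sin φ sin δ + cos φ cos δ sin H₀ = 1.6611×0.26219×0.31516 + 0.96502×0.94904×0.99592 = 0.137260 + 0.912106 = 1.049366.
Q̄ = (S₀/π) × [bracket] = (1361/π) × 1.049366 = 454.61 W/m².
Ratio Q̄_A / Q̄_B = 431.13 / 454.61 = 0.9484.

Q̄_A / Q̄_B ≈ 0.948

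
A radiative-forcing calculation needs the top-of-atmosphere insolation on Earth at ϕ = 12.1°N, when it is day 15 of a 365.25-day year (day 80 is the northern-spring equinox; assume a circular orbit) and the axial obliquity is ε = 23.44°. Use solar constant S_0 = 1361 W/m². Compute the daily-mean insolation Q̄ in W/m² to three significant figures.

Solar longitude: L_s = 360° × (15 − 80)/365.25 = -64.066°, i.e. -64.066° + 360° = 295.934°.
sin δ = sin 23.44° × sin 295.934° = -0.35773, so δ = -20.961°.
cos h₀ = −tan(+12.1°) tan(-20.961°) = 0.0821, h₀ = 1.4886 rad.
Bracket: h₀ sin ϕ sin δ + cos ϕ cos δ sin h₀ = 1.4886×0.20962×-0.35773 + 0.97778×0.93383×0.99662 = -0.111626 + 0.909994 = 0.798368.
Q̄ = (S_0/π) × [bracket] = (1361/π) × 0.798368 = 345.9 W/m².

Q̄ ≈ 346 W/m²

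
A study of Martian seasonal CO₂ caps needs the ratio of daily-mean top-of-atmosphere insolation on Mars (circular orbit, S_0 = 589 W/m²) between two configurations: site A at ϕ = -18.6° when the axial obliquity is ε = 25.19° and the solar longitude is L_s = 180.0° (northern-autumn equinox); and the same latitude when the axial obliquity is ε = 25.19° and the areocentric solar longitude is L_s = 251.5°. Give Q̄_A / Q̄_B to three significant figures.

— Configuration A (ϕ=-18.6°):
Solar declination: sin δ = sin ε · sin L_s = sin 25.19° × sin 180.0° = 0.00000, so δ = +0.000°.
cos h₀ = −tan(-18.6°) tan(+0.000°) = 0.0000, h₀ = 1.5708 rad.
Bracket: h₀ sin ϕ sin δ + cos ϕ cos δ sin h₀ = 1.5708×-0.31896×0.00000 + 0.94777×1.00000×1.00000 = -0.000000 + 0.947770 = 0.947770.
Q̄ = (S_0/π) × [bracket] = (589/π) × 0.947770 = 177.69 W/m².
— Configuration B (ϕ=-18.6°):
sin δ = sin 25.19° × sin 251.5° = -0.40363, so δ = -23.805°.
cos h₀ = −tan(-18.6°) tan(-23.805°) = -0.1485, h₀ = 1.7198 rad.
Bracket: h₀ sin ϕ sin δ + cos ϕ cos δ sin h₀ = 1.7198×-0.31896×-0.40363 + 0.94777×0.91492×0.98892 = 0.221410 + 0.857526 = 1.078936.
Q̄ = (S_0/π) × [bracket] = (589/π) × 1.078936 = 202.28 W/m².
Ratio Q̄_A / Q̄_B = 177.69 / 202.28 = 0.8784.

Q̄_A / Q̄_B ≈ 0.878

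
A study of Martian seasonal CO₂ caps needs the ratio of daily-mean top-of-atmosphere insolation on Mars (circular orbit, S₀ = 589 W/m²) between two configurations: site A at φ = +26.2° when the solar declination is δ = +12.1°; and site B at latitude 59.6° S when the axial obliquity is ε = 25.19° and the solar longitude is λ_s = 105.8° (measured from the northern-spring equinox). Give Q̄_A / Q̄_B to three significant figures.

Q̄_A / Q̄_B ≈ 20.5

— Configuration A (φ=+26.2°):
cos H₀ = −tan(+26.2°) tan(+12.100°) = -0.1055, H₀ = 1.6765 rad.
Bracket: H₀ sin φ sin δ + cos φ cos δ sin H₀ = 1.6765×0.44151×0.20962 + 0.89726×0.97778×0.99442 = 0.155159 + 0.872427 = 1.027586.
Q̄ = (S₀/π) × [bracket] = (589/π) × 1.027586 = 192.66 W/m².
— Configuration B (φ=-59.6°):
Solar declination: sin δ = sin ε · sin λ_s = sin 25.19° × sin 105.8° = 0.40954, so δ = +24.176°.
cos H₀ = −tan(-59.6°) tan(+24.176°) = 0.7652, H₀ = 0.6995 rad.
Bracket: H₀ sin φ sin δ + cos φ cos δ sin H₀ = 0.6995×-0.86251×0.40954 + 0.50603×0.91229×0.64385 = -0.247086 + 0.297231 = 0.050145.
Q̄ = (S₀/π) × [bracket] = (589/π) × 0.050145 = 9.4014 W/m².
Ratio Q̄_A / Q̄_B = 192.66 / 9.4014 = 20.49.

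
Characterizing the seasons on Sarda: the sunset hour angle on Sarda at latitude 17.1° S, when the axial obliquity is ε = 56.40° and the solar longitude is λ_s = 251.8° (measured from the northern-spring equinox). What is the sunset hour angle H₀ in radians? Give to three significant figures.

H₀ = 1.98 rad

Solar declination: sin δ = sin ε · sin λ_s = sin 56.40° × sin 251.8° = -0.79125, so δ = -52.303°.
cos H₀ = −tan φ · tan δ = −tan(-17.1°) × tan(-52.303°) = -0.3981, so H₀ = 1.9802 rad = 113.46°.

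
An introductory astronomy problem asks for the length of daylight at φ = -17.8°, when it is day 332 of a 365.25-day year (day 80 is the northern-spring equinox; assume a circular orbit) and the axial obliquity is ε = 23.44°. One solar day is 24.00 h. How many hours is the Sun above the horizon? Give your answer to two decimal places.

12.98 h

Solar longitude: λ_s = 360° × (332 − 80)/365.25 = 248.378°.
sin δ = sin 23.44° × sin 248.378° = -0.36980, so δ = -21.703°.
cos H₀ = −tan φ · tan δ = −tan(-17.8°) × tan(-21.703°) = -0.1278, so H₀ = 1.6989 rad = 97.34°.
Daylight = 2H₀/(2π) × 24.00 h = (1.6989/π) × 24.00 = 12.98 h.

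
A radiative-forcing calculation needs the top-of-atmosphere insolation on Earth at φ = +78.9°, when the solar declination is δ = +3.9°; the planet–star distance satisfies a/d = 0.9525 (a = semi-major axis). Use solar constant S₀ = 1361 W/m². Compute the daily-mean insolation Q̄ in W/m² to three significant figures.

Q̄ ≈ 121 W/m²

cos H₀ = −tan(+78.9°) tan(+3.900°) = -0.3475, H₀ = 1.9257 rad.
Bracket: H₀ sin φ sin δ + cos φ cos δ sin H₀ = 1.9257×0.98129×0.06802 + 0.19252×0.99768×0.93769 = 0.128535 + 0.180105 = 0.308640.
Inverse-square distance factor (a/d)² = 0.9525² = 0.907256.
Q̄ = (S₀/π) × 0.907256 × [bracket] = (1361/π) × 0.907256 × 0.308640 = 121.3 W/m².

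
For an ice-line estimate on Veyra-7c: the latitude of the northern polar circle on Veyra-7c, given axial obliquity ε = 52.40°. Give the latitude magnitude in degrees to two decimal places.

The polar circle is the lowest latitude that experiences at least one full rotation of continuous daylight at the northern-summer solstice; it lies at |ϕ| = 90° − ε = 90° − 52.40° = 37.60°.

37.60°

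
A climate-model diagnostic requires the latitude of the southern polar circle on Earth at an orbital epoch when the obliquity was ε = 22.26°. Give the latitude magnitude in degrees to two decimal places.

The polar circle is the lowest latitude that experiences at least one full rotation of continuous darkness at the northern-summer solstice; it lies at |φ| = 90° − ε = 90° − 22.26° = 67.74°.

67.74°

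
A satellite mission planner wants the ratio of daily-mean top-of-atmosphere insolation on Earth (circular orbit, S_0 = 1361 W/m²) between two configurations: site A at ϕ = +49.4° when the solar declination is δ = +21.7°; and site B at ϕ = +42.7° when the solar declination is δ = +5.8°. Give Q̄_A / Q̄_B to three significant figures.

Q̄_A / Q̄_B ≈ 1.32

— Configuration A (ϕ=+49.4°):
cos h₀ = −tan(+49.4°) tan(+21.700°) = -0.4643, h₀ = 2.0536 rad.
Bracket: h₀ sin ϕ sin δ + cos ϕ cos δ sin h₀ = 2.0536×0.75927×0.36975 + 0.65077×0.92913×0.88568 = 0.576528 + 0.535526 = 1.112054.
Q̄ = (S_0/π) × [bracket] = (1361/π) × 1.112054 = 481.76 W/m².
— Configuration B (ϕ=+42.7°):
cos h₀ = −tan(+42.7°) tan(+5.800°) = -0.0937, h₀ = 1.6647 rad.
Bracket: h₀ sin ϕ sin δ + cos ϕ cos δ sin h₀ = 1.6647×0.67816×0.10106 + 0.73491×0.99488×0.99560 = 0.114090 + 0.727930 = 0.842020.
Q̄ = (S_0/π) × [bracket] = (1361/π) × 0.842020 = 364.78 W/m².
Ratio Q̄_A / Q̄_B = 481.76 / 364.78 = 1.321.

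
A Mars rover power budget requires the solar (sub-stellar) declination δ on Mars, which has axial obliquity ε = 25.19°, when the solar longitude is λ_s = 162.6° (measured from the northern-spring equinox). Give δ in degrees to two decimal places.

sin δ = sin ε · sin λ_s = sin 25.19° × sin 162.6° = 0.127278.
δ = arcsin(0.127278) = +7.31°.

δ = +7.31°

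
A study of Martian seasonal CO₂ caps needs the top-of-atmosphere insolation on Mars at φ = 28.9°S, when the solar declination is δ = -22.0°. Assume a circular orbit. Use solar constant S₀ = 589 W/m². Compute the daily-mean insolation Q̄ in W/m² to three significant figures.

Q̄ ≈ 209 W/m²

cos H₀ = −tan(-28.9°) tan(-22.000°) = -0.2230, H₀ = 1.7957 rad.
Bracket: H₀ sin φ sin δ + cos φ cos δ sin H₀ = 1.7957×-0.48328×-0.37461 + 0.87546×0.92718×0.97481 = 0.325096 + 0.791262 = 1.116358.
Q̄ = (S₀/π) × [bracket] = (589/π) × 1.116358 = 209.3 W/m².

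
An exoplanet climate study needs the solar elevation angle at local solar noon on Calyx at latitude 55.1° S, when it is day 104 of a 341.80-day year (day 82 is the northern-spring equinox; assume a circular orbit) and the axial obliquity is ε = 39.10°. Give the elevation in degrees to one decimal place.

20.5°

Solar longitude: λ_s = 360° × (104 − 82)/341.80 = 23.171°.
sin δ = sin 39.10° × sin 23.171° = 0.24816, so δ = +14.369°.
At local noon the hour angle is zero, so the zenith angle equals |φ − δ| = |-55.1° − (+14.369°)| = 69.469°.
Elevation = 90° − 69.469° = 20.5°.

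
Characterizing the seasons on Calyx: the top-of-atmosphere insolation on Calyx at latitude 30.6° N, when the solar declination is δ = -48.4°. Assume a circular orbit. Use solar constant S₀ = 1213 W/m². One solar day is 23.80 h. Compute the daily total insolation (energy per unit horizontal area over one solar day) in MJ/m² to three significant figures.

cos H₀ = −tan(+30.6°) tan(-48.400°) = 0.6661, H₀ = 0.8418 rad.
Bracket: H₀ sin φ sin δ + cos φ cos δ sin H₀ = 0.8418×0.50904×-0.74780 + 0.86074×0.66393×0.74586 = -0.320440 + 0.426237 = 0.105797.
Q̄ = (S₀/π) × [bracket] = (1213/π) × 0.105797 = 40.849 W/m².
Daily total = Q̄ × 23.80 h × 3600 s/h = 40.849 × 23.80 × 3600 / 10⁶ = 3.500 MJ/m².

3.50 MJ/m²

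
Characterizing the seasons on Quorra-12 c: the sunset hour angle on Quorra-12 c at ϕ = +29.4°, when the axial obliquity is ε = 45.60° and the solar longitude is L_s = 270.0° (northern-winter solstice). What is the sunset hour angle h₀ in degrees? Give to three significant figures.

h₀ = 54.9°

Solar declination: sin δ = sin ε · sin L_s = sin 45.60° × sin 270.0° = -0.71447, so δ = -45.600°.
cos h₀ = −tan ϕ · tan δ = −tan(+29.4°) × tan(-45.600°) = 0.5754, so h₀ = 0.9577 rad = 54.87°.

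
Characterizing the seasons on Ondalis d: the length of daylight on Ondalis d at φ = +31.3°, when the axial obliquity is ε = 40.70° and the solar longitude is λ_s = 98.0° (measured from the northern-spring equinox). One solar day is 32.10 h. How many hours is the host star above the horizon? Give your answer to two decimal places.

Solar declination: sin δ = sin ε · sin λ_s = sin 40.70° × sin 98.0° = 0.64575, so δ = +40.222°.
cos H₀ = −tan φ · tan δ = −tan(+31.3°) × tan(+40.222°) = -0.5142, so H₀ = 2.1109 rad = 120.94°.
Daylight = 2H₀/(2π) × 32.10 h = (2.1109/π) × 32.10 = 21.57 h.

21.57 h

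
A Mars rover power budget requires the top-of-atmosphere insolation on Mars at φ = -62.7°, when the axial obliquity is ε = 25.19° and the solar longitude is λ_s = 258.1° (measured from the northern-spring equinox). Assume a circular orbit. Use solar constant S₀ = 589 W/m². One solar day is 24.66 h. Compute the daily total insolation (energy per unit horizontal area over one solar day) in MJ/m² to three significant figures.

Solar declination: sin δ = sin ε · sin λ_s = sin 25.19° × sin 258.1° = -0.41647, so δ = -24.612°.
cos H₀ = −tan(-62.7°) tan(-24.612°) = -0.8875, H₀ = 2.6628 rad.
Bracket: H₀ sin φ sin δ + cos φ cos δ sin H₀ = 2.6628×-0.88862×-0.41647 + 0.45865×0.90915×0.46073 = 0.985459 + 0.192116 = 1.177575.
Q̄ = (S₀/π) × [bracket] = (589/π) × 1.177575 = 220.78 W/m².
Daily total = Q̄ × 24.66 h × 3600 s/h = 220.78 × 24.66 × 3600 / 10⁶ = 19.60 MJ/m².

19.6 MJ/m²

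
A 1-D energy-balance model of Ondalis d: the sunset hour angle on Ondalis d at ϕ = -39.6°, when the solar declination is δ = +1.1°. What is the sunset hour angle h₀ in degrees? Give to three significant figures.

cos h₀ = −tan ϕ · tan δ = −tan(-39.6°) × tan(+1.100°) = 0.0159, so h₀ = 1.5549 rad = 89.09°.

h₀ = 89.1°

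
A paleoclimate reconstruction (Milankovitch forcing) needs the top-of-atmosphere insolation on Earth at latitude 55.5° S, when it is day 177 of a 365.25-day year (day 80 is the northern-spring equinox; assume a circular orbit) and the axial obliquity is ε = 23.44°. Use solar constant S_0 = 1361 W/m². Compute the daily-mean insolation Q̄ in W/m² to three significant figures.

Solar longitude: L_s = 360° × (177 − 80)/365.25 = 95.606°.
sin δ = sin 23.44° × sin 95.606° = 0.39589, so δ = +23.321°.
cos h₀ = −tan(-55.5°) tan(+23.321°) = 0.6273, h₀ = 0.8928 rad.
Bracket: h₀ sin ϕ sin δ + cos ϕ cos δ sin h₀ = 0.8928×-0.82413×0.39589 + 0.56641×0.91830×0.77881 = -0.291289 + 0.405086 = 0.113797.
Q̄ = (S_0/π) × [bracket] = (1361/π) × 0.113797 = 49.30 W/m².

Q̄ ≈ 49.3 W/m²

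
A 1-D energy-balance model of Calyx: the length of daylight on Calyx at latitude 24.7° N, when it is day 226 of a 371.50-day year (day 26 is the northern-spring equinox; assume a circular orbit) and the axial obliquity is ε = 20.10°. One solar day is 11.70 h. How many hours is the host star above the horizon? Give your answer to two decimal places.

Solar longitude: λ_s = 360° × (226 − 26)/371.50 = 193.809°.
sin δ = sin 20.10° × sin 193.809° = -0.08203, so δ = -4.705°.
cos H₀ = −tan φ · tan δ = −tan(+24.7°) × tan(-4.705°) = 0.0379, so H₀ = 1.5329 rad = 87.83°.
Daylight = 2H₀/(2π) × 11.70 h = (1.5329/π) × 11.70 = 5.71 h.

5.71 h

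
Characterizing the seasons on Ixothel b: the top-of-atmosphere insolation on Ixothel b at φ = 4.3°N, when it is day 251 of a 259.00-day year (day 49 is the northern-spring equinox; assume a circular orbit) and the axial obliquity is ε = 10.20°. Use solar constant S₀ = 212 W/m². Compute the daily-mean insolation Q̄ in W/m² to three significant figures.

Solar longitude: λ_s = 360° × (251 − 49)/259.00 = 280.772°.
sin δ = sin 10.20° × sin 280.772° = -0.17396, so δ = -10.018°.
cos H₀ = −tan(+4.3°) tan(-10.018°) = 0.0133, H₀ = 1.5575 rad.
Bracket: H₀ sin φ sin δ + cos φ cos δ sin H₀ = 1.5575×0.07498×-0.17396 + 0.99719×0.98475×0.99991 = -0.020315 + 0.981894 = 0.961579.
Q̄ = (S₀/π) × [bracket] = (212/π) × 0.961579 = 64.89 W/m².

Q̄ ≈ 64.9 W/m²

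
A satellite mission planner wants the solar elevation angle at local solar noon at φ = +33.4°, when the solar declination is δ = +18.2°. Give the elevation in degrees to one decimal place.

74.8°

At local noon the hour angle is zero, so the zenith angle equals |φ − δ| = |+33.4° − (+18.200°)| = 15.200°.
Elevation = 90° − 15.200° = 74.8°.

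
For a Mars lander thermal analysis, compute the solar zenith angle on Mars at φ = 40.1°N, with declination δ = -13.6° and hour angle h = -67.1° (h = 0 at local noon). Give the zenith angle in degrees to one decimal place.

cos θ_z = sin φ sin δ + cos φ cos δ cos h = -0.151461 + 0.289303 = 0.137842.
θ_z = arccos(0.137842) = 82.1°.

θ_z = 82.1°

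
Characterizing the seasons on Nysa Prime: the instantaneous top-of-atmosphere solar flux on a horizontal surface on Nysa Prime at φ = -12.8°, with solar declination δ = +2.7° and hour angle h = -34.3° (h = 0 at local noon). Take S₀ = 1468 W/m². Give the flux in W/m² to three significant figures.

1.17e+03 W/m²

cos θ_z = sin φ sin δ + cos φ cos δ cos h = -0.010436 + 0.804675 = 0.794239.
Flux = S₀ · cos θ_z = 1468 × 0.794239 = 1166 W/m².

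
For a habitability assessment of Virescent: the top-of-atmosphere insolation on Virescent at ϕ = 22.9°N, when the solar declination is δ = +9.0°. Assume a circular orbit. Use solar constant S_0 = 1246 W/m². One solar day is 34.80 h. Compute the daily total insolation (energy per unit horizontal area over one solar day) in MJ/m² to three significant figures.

cos h₀ = −tan(+22.9°) tan(+9.000°) = -0.0669, h₀ = 1.6378 rad.
Bracket: h₀ sin ϕ sin δ + cos ϕ cos δ sin h₀ = 1.6378×0.38912×0.15643 + 0.92119×0.98769×0.99776 = 0.099693 + 0.907812 = 1.007505.
Q̄ = (S_0/π) × [bracket] = (1246/π) × 1.007505 = 399.59 W/m².
Daily total = Q̄ × 34.80 h × 3600 s/h = 399.59 × 34.80 × 3600 / 10⁶ = 50.06 MJ/m².

50.1 MJ/m²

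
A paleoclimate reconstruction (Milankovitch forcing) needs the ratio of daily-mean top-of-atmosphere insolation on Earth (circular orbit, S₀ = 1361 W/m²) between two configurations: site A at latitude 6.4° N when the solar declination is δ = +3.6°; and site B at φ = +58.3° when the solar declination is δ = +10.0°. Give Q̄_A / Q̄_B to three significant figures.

— Configuration A (φ=+6.4°):
cos H₀ = −tan(+6.4°) tan(+3.600°) = -0.0071, H₀ = 1.5779 rad.
Bracket: H₀ sin φ sin δ + cos φ cos δ sin H₀ = 1.5779×0.11147×0.06279 + 0.99377×0.99803×0.99998 = 0.011044 + 0.991792 = 1.002836.
Q̄ = (S₀/π) × [bracket] = (1361/π) × 1.002836 = 434.45 W/m².
— Configuration B (φ=+58.3°):
cos H₀ = −tan(+58.3°) tan(+10.000°) = -0.2855, H₀ = 1.8603 rad.
Bracket: H₀ sin φ sin δ + cos φ cos δ sin H₀ = 1.8603×0.85081×0.17365 + 0.52547×0.98481×0.95838 = 0.274847 + 0.495950 = 0.770797.
Q̄ = (S₀/π) × [bracket] = (1361/π) × 0.770797 = 333.92 W/m².
Ratio Q̄_A / Q̄_B = 434.45 / 333.92 = 1.301.

Q̄_A / Q̄_B ≈ 1.30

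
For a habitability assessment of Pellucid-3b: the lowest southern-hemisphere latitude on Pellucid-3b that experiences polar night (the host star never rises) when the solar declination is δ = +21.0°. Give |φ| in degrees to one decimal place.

Polar night requires cos H₀ = −tan φ tan δ ≥ 1, i.e. tan φ tan δ ≤ −1.
The boundary is |tan φ| · |tan δ| = 1, so |φ| = 90° − |δ| = 90° − 21.0° = 69.0° in the southern hemisphere.

|φ| = 69.0°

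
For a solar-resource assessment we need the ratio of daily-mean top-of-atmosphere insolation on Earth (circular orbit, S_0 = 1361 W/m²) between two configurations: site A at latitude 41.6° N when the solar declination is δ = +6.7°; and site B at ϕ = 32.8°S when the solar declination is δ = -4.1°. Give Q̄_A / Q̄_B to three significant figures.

— Configuration A (ϕ=+41.6°):
cos h₀ = −tan(+41.6°) tan(+6.700°) = -0.1043, h₀ = 1.6753 rad.
Bracket: h₀ sin ϕ sin δ + cos ϕ cos δ sin h₀ = 1.6753×0.66393×0.11667 + 0.74780×0.99317×0.99455 = 0.129770 + 0.738645 = 0.868415.
Q̄ = (S_0/π) × [bracket] = (1361/π) × 0.868415 = 376.21 W/m².
— Configuration B (ϕ=-32.8°):
cos h₀ = −tan(-32.8°) tan(-4.100°) = -0.0462, h₀ = 1.6170 rad.
Bracket: h₀ sin ϕ sin δ + cos ϕ cos δ sin h₀ = 1.6170×-0.54171×-0.07150 + 0.84057×0.99744×0.99893 = 0.062630 + 0.837521 = 0.900151.
Q̄ = (S_0/π) × [bracket] = (1361/π) × 0.900151 = 389.96 W/m².
Ratio Q̄_A / Q̄_B = 376.21 / 389.96 = 0.9647.

Q̄_A / Q̄_B ≈ 0.965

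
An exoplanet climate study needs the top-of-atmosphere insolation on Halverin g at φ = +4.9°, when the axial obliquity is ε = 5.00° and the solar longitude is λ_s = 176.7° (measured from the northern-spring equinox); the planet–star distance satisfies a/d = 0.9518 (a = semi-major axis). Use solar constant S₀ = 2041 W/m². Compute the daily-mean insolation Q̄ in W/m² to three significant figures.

Solar declination: sin δ = sin ε · sin λ_s = sin 5.00° × sin 176.7° = 0.00502, so δ = +0.287°.
cos H₀ = −tan(+4.9°) tan(+0.287°) = -0.0004, H₀ = 1.5712 rad.
Bracket: H₀ sin φ sin δ + cos φ cos δ sin H₀ = 1.5712×0.08542×0.00502 + 0.99635×0.99999×1.00000 = 0.000674 + 0.996340 = 0.997014.
Inverse-square distance factor (a/d)² = 0.9518² = 0.905923.
Q̄ = (S₀/π) × 0.905923 × [bracket] = (2041/π) × 0.905923 × 0.997014 = 586.8 W/m².

Q̄ ≈ 587 W/m²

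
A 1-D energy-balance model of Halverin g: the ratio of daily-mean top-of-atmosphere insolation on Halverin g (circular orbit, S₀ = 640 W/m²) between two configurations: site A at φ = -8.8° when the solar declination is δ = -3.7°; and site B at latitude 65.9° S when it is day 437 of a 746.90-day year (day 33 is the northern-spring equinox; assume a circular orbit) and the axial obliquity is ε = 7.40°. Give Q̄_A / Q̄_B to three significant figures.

Q̄_A / Q̄_B ≈ 2.20

— Configuration A (φ=-8.8°):
cos H₀ = −tan(-8.8°) tan(-3.700°) = -0.0100, H₀ = 1.5808 rad.
Bracket: H₀ sin φ sin δ + cos φ cos δ sin H₀ = 1.5808×-0.15299×-0.06453 + 0.98823×0.99792×0.99995 = 0.015606 + 0.986125 = 1.001731.
Q̄ = (S₀/π) × [bracket] = (640/π) × 1.001731 = 204.07 W/m².
— Configuration B (φ=-65.9°):
Solar longitude: λ_s = 360° × (437 − 33)/746.90 = 194.725°.
sin δ = sin 7.40° × sin 194.725° = -0.03274, so δ = -1.876°.
cos H₀ = −tan(-65.9°) tan(-1.876°) = -0.0732, H₀ = 1.6441 rad.
Bracket: H₀ sin φ sin δ + cos φ cos δ sin H₀ = 1.6441×-0.91283×-0.03274 + 0.40833×0.99946×0.99732 = 0.049136 + 0.407016 = 0.456152.
Q̄ = (S₀/π) × [bracket] = (640/π) × 0.456152 = 92.927 W/m².
Ratio Q̄_A / Q̄_B = 204.07 / 92.927 = 2.196.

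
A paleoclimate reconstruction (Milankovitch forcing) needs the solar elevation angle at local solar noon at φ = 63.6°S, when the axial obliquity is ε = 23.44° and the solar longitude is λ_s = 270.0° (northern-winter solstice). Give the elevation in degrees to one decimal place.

Solar declination: sin δ = sin ε · sin λ_s = sin 23.44° × sin 270.0° = -0.39779, so δ = -23.440°.
At local noon the hour angle is zero, so the zenith angle equals |φ − δ| = |-63.6° − (-23.440°)| = 40.160°.
Elevation = 90° − 40.160° = 49.8°.

49.8°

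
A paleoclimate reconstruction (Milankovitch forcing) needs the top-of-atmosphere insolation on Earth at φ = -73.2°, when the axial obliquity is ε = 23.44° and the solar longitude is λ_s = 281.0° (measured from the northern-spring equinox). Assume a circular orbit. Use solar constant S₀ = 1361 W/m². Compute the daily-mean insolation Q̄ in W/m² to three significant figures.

Q̄ ≈ 509 W/m²

Solar declination: sin δ = sin ε · sin λ_s = sin 23.44° × sin 281.0° = -0.39048, so δ = -22.984°.
cos H₀ = −tan(-73.2°) tan(-22.984°) = -1.4049 ≤ −1 ⇒ polar day, H₀ = π.
Bracket: H₀ sin φ sin δ + cos φ cos δ sin H₀ = 3.1416×-0.95732×-0.39048 + 0.28903×0.92061×0.00000 = 1.174375 + 0.000000 = 1.174375.
Q̄ = (S₀/π) × [bracket] = (1361/π) × 1.174375 = 508.8 W/m².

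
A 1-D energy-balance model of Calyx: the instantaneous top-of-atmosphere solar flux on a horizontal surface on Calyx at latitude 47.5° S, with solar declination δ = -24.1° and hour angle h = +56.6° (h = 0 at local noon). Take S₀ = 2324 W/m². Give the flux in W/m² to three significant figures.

1.49e+03 W/m²

cos θ_z = sin φ sin δ + cos φ cos δ cos h = 0.301053 + 0.339482 = 0.640535.
Flux = S₀ · cos θ_z = 2324 × 0.640535 = 1489 W/m².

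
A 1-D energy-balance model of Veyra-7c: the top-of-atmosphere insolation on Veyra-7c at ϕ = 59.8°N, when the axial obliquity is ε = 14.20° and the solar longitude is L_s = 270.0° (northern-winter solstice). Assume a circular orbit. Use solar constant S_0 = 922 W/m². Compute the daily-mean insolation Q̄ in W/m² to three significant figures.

Q̄ ≈ 59.1 W/m²

Solar declination: sin δ = sin ε · sin L_s = sin 14.20° × sin 270.0° = -0.24531, so δ = -14.200°.
cos h₀ = −tan(+59.8°) tan(-14.200°) = 0.4348, h₀ = 1.1210 rad.
Bracket: h₀ sin ϕ sin δ + cos ϕ cos δ sin h₀ = 1.1210×0.86427×-0.24531 + 0.50302×0.96945×0.90054 = -0.237668 + 0.439151 = 0.201483.
Q̄ = (S_0/π) × [bracket] = (922/π) × 0.201483 = 59.13 W/m².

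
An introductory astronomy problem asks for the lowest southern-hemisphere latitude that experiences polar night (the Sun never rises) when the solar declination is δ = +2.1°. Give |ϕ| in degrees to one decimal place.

|ϕ| = 87.9°

Polar night requires cos h₀ = −tan ϕ tan δ ≥ 1, i.e. tan ϕ tan δ ≤ −1.
The boundary is |tan ϕ| · |tan δ| = 1, so |ϕ| = 90° − |δ| = 90° − 2.1° = 87.9° in the southern hemisphere.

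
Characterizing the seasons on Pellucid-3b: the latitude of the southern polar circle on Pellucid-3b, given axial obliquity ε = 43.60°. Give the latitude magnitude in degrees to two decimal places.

46.40°

The polar circle is the lowest latitude that experiences at least one full rotation of continuous darkness at the northern-summer solstice; it lies at |ϕ| = 90° − ε = 90° − 43.60° = 46.40°.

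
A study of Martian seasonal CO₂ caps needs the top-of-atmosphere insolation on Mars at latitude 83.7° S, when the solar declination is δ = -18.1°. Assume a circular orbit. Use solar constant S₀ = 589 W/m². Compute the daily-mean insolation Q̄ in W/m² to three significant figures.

cos H₀ = −tan(-83.7°) tan(-18.100°) = -2.9606 ≤ −1 ⇒ polar day, H₀ = π.
Bracket: H₀ sin φ sin δ + cos φ cos δ sin H₀ = 3.1416×-0.99396×-0.31068 + 0.10973×0.95052×0.00000 = 0.970137 + 0.000000 = 0.970137.
Q̄ = (S₀/π) × [bracket] = (589/π) × 0.970137 = 181.9 W/m².

Q̄ ≈ 182 W/m²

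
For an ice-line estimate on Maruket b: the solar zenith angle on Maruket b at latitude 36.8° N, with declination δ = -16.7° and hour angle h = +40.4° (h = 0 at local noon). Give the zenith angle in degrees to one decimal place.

cos θ_z = sin φ sin δ + cos φ cos δ cos h = -0.172136 + 0.584068 = 0.411932.
θ_z = arccos(0.411932) = 65.7°.

θ_z = 65.7°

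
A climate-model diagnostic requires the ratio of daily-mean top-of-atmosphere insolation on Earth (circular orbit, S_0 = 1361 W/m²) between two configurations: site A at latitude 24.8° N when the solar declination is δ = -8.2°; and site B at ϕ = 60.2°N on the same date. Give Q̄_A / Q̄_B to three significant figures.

Q̄_A / Q̄_B ≈ 2.58

— Configuration A (ϕ=+24.8°):
cos h₀ = −tan(+24.8°) tan(-8.200°) = 0.0666, h₀ = 1.5042 rad.
Bracket: h₀ sin ϕ sin δ + cos ϕ cos δ sin h₀ = 1.5042×0.41945×-0.14263 + 0.90778×0.98978×0.99778 = -0.089991 + 0.896508 = 0.806517.
Q̄ = (S_0/π) × [bracket] = (1361/π) × 0.806517 = 349.40 W/m².
— Configuration B (ϕ=+60.2°):
cos h₀ = −tan(+60.2°) tan(-8.200°) = 0.2516, h₀ = 1.3164 rad.
Bracket: h₀ sin ϕ sin δ + cos ϕ cos δ sin h₀ = 1.3164×0.86777×-0.14263 + 0.49697×0.98978×0.96783 = -0.162931 + 0.476067 = 0.313136.
Q̄ = (S_0/π) × [bracket] = (1361/π) × 0.313136 = 135.66 W/m².
Ratio Q̄_A / Q̄_B = 349.40 / 135.66 = 2.576.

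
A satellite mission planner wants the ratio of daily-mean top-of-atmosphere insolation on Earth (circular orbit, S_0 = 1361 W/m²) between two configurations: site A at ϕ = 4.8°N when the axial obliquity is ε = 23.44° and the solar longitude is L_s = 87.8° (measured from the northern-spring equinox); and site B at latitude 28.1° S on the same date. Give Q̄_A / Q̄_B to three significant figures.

— Configuration A (ϕ=+4.8°):
Solar declination: sin δ = sin ε · sin L_s = sin 23.44° × sin 87.8° = 0.39750, so δ = +23.422°.
cos h₀ = −tan(+4.8°) tan(+23.422°) = -0.0364, h₀ = 1.6072 rad.
Bracket: h₀ sin ϕ sin δ + cos ϕ cos δ sin h₀ = 1.6072×0.08368×0.39750 + 0.99649×0.91760×0.99934 = 0.053460 + 0.913776 = 0.967236.
Q̄ = (S_0/π) × [bracket] = (1361/π) × 0.967236 = 419.03 W/m².
— Configuration B (ϕ=-28.1°):
cos h₀ = −tan(-28.1°) tan(+23.422°) = 0.2313, h₀ = 1.3374 rad.
Bracket: h₀ sin ϕ sin δ + cos ϕ cos δ sin h₀ = 1.3374×-0.47101×0.39750 + 0.88213×0.91760×0.97288 = -0.250397 + 0.787490 = 0.537093.
Q̄ = (S_0/π) × [bracket] = (1361/π) × 0.537093 = 232.68 W/m².
Ratio Q̄_A / Q̄_B = 419.03 / 232.68 = 1.801.

Q̄_A / Q̄_B ≈ 1.80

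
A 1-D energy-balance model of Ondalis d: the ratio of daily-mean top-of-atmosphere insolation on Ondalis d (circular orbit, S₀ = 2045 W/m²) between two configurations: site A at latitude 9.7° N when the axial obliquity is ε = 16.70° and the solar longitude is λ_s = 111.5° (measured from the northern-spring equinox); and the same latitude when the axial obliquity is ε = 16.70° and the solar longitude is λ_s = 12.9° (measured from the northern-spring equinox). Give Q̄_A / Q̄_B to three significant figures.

— Configuration A (φ=+9.7°):
Solar declination: sin δ = sin ε · sin λ_s = sin 16.70° × sin 111.5° = 0.26737, so δ = +15.508°.
cos H₀ = −tan(+9.7°) tan(+15.508°) = -0.0474, H₀ = 1.6182 rad.
Bracket: H₀ sin φ sin δ + cos φ cos δ sin H₀ = 1.6182×0.16849×0.26737 + 0.98570×0.96360×0.99887 = 0.072899 + 0.948747 = 1.021646.
Q̄ = (S₀/π) × [bracket] = (2045/π) × 1.021646 = 665.03 W/m².
— Configuration B (φ=+9.7°):
Solar declination: sin δ = sin ε · sin λ_s = sin 16.70° × sin 12.9° = 0.06415, so δ = +3.678°.
cos H₀ = −tan(+9.7°) tan(+3.678°) = -0.0110, H₀ = 1.5818 rad.
Bracket: H₀ sin φ sin δ + cos φ cos δ sin H₀ = 1.5818×0.16849×0.06415 + 0.98570×0.99794×0.99994 = 0.017097 + 0.983610 = 1.000707.
Q̄ = (S₀/π) × [bracket] = (2045/π) × 1.000707 = 651.40 W/m².
Ratio Q̄_A / Q̄_B = 665.03 / 651.40 = 1.021.

Q̄_A / Q̄_B ≈ 1.02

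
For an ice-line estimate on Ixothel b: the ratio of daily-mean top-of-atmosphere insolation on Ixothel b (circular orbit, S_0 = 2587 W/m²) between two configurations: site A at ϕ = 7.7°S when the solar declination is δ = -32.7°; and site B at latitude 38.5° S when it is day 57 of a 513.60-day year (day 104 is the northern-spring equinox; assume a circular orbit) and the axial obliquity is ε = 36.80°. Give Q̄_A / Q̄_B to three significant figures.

— Configuration A (ϕ=-7.7°):
cos h₀ = −tan(-7.7°) tan(-32.700°) = -0.0868, h₀ = 1.6577 rad.
Bracket: h₀ sin ϕ sin δ + cos ϕ cos δ sin h₀ = 1.6577×-0.13399×-0.54024 + 0.99098×0.84151×0.99623 = 0.119996 + 0.830776 = 0.950772.
Q̄ = (S_0/π) × [bracket] = (2587/π) × 0.950772 = 782.93 W/m².
— Configuration B (ϕ=-38.5°):
Solar longitude: L_s = 360° × (57 − 104)/513.60 = -32.944°, i.e. -32.944° + 360° = 327.056°.
sin δ = sin 36.80° × sin 327.056° = -0.32576, so δ = -19.012°.
cos h₀ = −tan(-38.5°) tan(-19.012°) = -0.2741, h₀ = 1.8484 rad.
Bracket: h₀ sin ϕ sin δ + cos ϕ cos δ sin h₀ = 1.8484×-0.62251×-0.32576 + 0.78261×0.94545×0.96171 = 0.374835 + 0.711587 = 1.086422.
Q̄ = (S_0/π) × [bracket] = (2587/π) × 1.086422 = 894.63 W/m².
Ratio Q̄_A / Q̄_B = 782.93 / 894.63 = 0.8751.

Q̄_A / Q̄_B ≈ 0.875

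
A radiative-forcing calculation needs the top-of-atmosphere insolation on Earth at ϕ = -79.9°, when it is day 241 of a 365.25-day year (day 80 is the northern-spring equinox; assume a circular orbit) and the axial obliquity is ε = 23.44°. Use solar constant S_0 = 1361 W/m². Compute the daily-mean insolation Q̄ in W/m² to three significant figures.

Solar longitude: L_s = 360° × (241 − 80)/365.25 = 158.686°.
sin δ = sin 23.44° × sin 158.686° = 0.14459, so δ = +8.313°.
cos h₀ = −tan(-79.9°) tan(+8.313°) = 0.8203, h₀ = 0.6088 rad.
Bracket: h₀ sin ϕ sin δ + cos ϕ cos δ sin h₀ = 0.6088×-0.98450×0.14459 + 0.17537×0.98949×0.57188 = -0.086662 + 0.099237 = 0.012575.
Q̄ = (S_0/π) × [bracket] = (1361/π) × 0.012575 = 5.448 W/m².

Q̄ ≈ 5.45 W/m²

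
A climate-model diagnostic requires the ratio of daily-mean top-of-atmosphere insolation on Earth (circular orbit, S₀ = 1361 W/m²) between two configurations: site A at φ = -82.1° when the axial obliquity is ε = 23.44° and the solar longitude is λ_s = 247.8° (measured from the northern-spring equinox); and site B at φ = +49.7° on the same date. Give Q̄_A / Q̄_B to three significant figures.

Q̄_A / Q̄_B ≈ 5.05

— Configuration A (φ=-82.1°):
Solar declination: sin δ = sin ε · sin λ_s = sin 23.44° × sin 247.8° = -0.36830, so δ = -21.611°.
cos H₀ = −tan(-82.1°) tan(-21.611°) = -2.8549 ≤ −1 ⇒ polar day, H₀ = π.
Bracket: H₀ sin φ sin δ + cos φ cos δ sin H₀ = 3.1416×-0.99051×-0.36830 + 0.13744×0.92971×0.00000 = 1.146071 + 0.000000 = 1.146071.
Q̄ = (S₀/π) × [bracket] = (1361/π) × 1.146071 = 496.50 W/m².
— Configuration B (φ=+49.7°):
cos H₀ = −tan(+49.7°) tan(-21.611°) = 0.4671, H₀ = 1.0848 rad.
Bracket: H₀ sin φ sin δ + cos φ cos δ sin H₀ = 1.0848×0.76267×-0.36830 + 0.64679×0.92971×0.88419 = -0.304711 + 0.531687 = 0.226976.
Q̄ = (S₀/π) × [bracket] = (1361/π) × 0.226976 = 98.330 W/m².
Ratio Q̄_A / Q̄_B = 496.50 / 98.330 = 5.049.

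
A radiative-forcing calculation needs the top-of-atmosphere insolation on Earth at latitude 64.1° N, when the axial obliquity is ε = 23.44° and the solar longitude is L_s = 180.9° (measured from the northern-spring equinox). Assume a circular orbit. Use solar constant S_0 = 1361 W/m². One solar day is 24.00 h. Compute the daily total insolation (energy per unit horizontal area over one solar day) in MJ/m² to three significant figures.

Solar declination: sin δ = sin ε · sin L_s = sin 23.44° × sin 180.9° = -0.00625, so δ = -0.358°.
cos h₀ = −tan(+64.1°) tan(-0.358°) = 0.0129, h₀ = 1.5579 rad.
Bracket: h₀ sin ϕ sin δ + cos ϕ cos δ sin h₀ = 1.5579×0.89956×-0.00625 + 0.43680×0.99998×0.99992 = -0.008759 + 0.436756 = 0.427997.
Q̄ = (S_0/π) × [bracket] = (1361/π) × 0.427997 = 185.42 W/m².
Daily total = Q̄ × 24.00 h × 3600 s/h = 185.42 × 24.00 × 3600 / 10⁶ = 16.02 MJ/m².

16.0 MJ/m²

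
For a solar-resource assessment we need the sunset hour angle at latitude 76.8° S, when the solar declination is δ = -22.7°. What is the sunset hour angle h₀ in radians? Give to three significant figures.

Sunrise equation: cos h₀ = −tan ϕ · tan δ = -1.7835 ≤ −1, so the Sun never sets (polar day) and h₀ = π.

h₀ = 3.14 rad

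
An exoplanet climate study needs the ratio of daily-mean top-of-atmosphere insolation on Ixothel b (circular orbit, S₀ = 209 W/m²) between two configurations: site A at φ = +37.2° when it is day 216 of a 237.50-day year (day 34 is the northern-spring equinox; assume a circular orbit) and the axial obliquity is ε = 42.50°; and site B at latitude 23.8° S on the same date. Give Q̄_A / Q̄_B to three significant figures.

Q̄_A / Q̄_B ≈ 0.0847

— Configuration A (φ=+37.2°):
Solar longitude: λ_s = 360° × (216 − 34)/237.50 = 275.874°.
sin δ = sin 42.50° × sin 275.874° = -0.67204, so δ = -42.225°.
cos H₀ = −tan(+37.2°) tan(-42.225°) = 0.6889, H₀ = 0.8109 rad.
Bracket: H₀ sin φ sin δ + cos φ cos δ sin H₀ = 0.8109×0.60460×-0.67204 + 0.79653×0.74051×0.72489 = -0.329481 + 0.427568 = 0.098087.
Q̄ = (S₀/π) × [bracket] = (209/π) × 0.098087 = 6.5254 W/m².
— Configuration B (φ=-23.8°):
cos H₀ = −tan(-23.8°) tan(-42.225°) = -0.4003, H₀ = 1.9826 rad.
Bracket: H₀ sin φ sin δ + cos φ cos δ sin H₀ = 1.9826×-0.40355×-0.67204 + 0.91496×0.74051×0.91640 = 0.537685 + 0.620895 = 1.158580.
Q̄ = (S₀/π) × [bracket] = (209/π) × 1.158580 = 77.077 W/m².
Ratio Q̄_A / Q̄_B = 6.5254 / 77.077 = 0.08466.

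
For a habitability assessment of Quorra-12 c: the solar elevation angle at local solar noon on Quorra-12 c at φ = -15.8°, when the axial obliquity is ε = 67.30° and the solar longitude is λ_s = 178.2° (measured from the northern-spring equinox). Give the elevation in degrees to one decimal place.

72.5°

Solar declination: sin δ = sin ε · sin λ_s = sin 67.30° × sin 178.2° = 0.02898, so δ = +1.661°.
At local noon the hour angle is zero, so the zenith angle equals |φ − δ| = |-15.8° − (+1.661°)| = 17.461°.
Elevation = 90° − 17.461° = 72.5°.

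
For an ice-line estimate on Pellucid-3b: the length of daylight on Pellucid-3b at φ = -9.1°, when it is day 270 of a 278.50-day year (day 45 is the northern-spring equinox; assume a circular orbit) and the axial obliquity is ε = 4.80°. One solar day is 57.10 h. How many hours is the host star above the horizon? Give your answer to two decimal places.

Solar longitude: λ_s = 360° × (270 − 45)/278.50 = 290.844°.
sin δ = sin 4.80° × sin 290.844° = -0.07820, so δ = -4.485°.
cos H₀ = −tan φ · tan δ = −tan(-9.1°) × tan(-4.485°) = -0.0126, so H₀ = 1.5834 rad = 90.72°.
Daylight = 2H₀/(2π) × 57.10 h = (1.5834/π) × 57.10 = 28.78 h.

28.78 h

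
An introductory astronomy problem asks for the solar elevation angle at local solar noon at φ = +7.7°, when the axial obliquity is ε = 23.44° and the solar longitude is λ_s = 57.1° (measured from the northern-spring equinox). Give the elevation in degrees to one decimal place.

Solar declination: sin δ = sin ε · sin λ_s = sin 23.44° × sin 57.1° = 0.33399, so δ = +19.511°.
At local noon the hour angle is zero, so the zenith angle equals |φ − δ| = |+7.7° − (+19.511°)| = 11.811°.
Elevation = 90° − 11.811° = 78.2°.

78.2°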